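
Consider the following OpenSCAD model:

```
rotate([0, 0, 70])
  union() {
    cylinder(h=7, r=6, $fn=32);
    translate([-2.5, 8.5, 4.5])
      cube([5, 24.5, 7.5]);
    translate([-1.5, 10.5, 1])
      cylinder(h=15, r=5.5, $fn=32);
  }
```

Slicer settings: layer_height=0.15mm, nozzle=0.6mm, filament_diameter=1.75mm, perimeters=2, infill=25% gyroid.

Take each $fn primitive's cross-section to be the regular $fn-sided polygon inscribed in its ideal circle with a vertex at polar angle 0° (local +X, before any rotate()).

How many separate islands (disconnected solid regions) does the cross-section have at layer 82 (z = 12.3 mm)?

At z = 12.3 mm: the cylinder does not reach this height (z outside [0, 7]); the cube at (-2.5, 8.5) is not intersected at this z (z outside [4.5, 12]); the r=5.5 cylinder at (-1.5, 10.5) gives a regular 32-gon of circumradius 5.5 (constant along its height); Merging all regions: only the r=5.5 cylinder at (-1.5, 10.5) is present, so the union is just that shape — 1 connected region; (whole slice rotated 70° about Z — lengths, areas and connectivity unchanged). Overall, the cross-section is a single solid region. Island count = 1.

1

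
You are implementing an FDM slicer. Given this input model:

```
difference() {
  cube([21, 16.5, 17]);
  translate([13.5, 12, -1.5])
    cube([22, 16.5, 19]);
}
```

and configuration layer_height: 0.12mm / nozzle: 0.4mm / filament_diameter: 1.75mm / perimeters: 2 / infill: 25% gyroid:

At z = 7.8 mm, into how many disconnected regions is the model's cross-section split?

1

At z = 7.8 mm: the cube is present — its section is the full 21×16.5 rectangle; the cube at (13.5, 12) is present — its section is the full 22×16.5 rectangle; After the difference (first − rest): starting from the 21×16.5 cube, the 22×16.5 cube at (13.5, 12) partially overlaps it — only the 33.75 mm² overlap (of its 363.00 mm²) is removed, clipping the outline — 1 connected region. The result has 1 disconnected region.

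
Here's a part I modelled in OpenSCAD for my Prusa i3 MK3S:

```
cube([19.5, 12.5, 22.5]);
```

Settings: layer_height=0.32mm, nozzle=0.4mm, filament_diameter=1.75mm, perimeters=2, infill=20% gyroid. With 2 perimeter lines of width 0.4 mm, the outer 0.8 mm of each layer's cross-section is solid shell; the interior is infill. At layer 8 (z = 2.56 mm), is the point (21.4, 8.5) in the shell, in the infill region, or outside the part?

At z = 2.56 mm: the cube is present — its section is the full 19.5×12.5 rectangle. Overall, the cross-section is a single solid region. The nearest boundary edge runs (19.50, 0.00)→(19.50, 12.50); distance from the point to it = 1.90 mm. The point is not inside any of the regions above, so it lies outside the cross-section (1.90 mm from the nearest boundary).

outside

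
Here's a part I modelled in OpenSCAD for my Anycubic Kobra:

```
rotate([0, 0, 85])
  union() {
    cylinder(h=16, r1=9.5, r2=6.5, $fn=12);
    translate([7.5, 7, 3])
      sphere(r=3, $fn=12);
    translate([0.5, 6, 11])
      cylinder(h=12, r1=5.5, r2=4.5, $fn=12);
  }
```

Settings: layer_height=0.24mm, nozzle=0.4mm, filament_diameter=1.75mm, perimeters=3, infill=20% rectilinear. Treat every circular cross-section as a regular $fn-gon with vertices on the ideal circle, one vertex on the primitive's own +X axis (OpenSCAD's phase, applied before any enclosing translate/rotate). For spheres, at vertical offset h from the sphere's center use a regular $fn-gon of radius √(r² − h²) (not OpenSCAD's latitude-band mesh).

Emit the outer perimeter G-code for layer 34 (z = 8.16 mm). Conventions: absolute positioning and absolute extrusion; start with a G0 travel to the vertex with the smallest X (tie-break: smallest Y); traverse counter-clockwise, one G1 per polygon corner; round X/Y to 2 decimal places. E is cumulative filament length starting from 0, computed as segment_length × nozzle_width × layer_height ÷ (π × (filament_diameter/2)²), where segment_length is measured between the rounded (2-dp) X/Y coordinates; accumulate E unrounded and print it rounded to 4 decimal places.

At z = 8.16 mm: the cone contributes a regular 12-gon of circumradius 7.970 (interpolated between r1=9.5 and r2=6.5 at t=0.510); the sphere at (7.5, 7) is absent (|z−center|=5.160 > r=3); the cone at (0.5, 6) is not intersected at this z (z outside [11, 23]); Taking the union: only the cone is present, so the union is just that shape — 1 connected region; (whole slice rotated 85° about Z — lengths, areas and connectivity unchanged). The outline is a single polygon with 12 vertices. Extrusion per mm of travel: 0.4 × 0.24 / (π × 0.875²) = 0.039912. Accumulating E over each segment gives final E = 1.9758.

G0 X-7.94 Y0.69 Z8.16
G1 X-7.22 Y-3.37 E0.1646
G1 X-4.57 Y-6.53 E0.3292
G1 X-0.69 Y-7.94 E0.4939
G1 X3.37 Y-7.22 E0.6585
G1 X6.53 Y-4.57 E0.8231
G1 X7.94 Y-0.69 E0.9879
G1 X7.22 Y3.37 E1.1525
G1 X4.57 Y6.53 E1.3171
G1 X0.69 Y7.94 E1.4818
G1 X-3.37 Y7.22 E1.6464
G1 X-6.53 Y4.57 E1.8110
G1 X-7.94 Y0.69 E1.9758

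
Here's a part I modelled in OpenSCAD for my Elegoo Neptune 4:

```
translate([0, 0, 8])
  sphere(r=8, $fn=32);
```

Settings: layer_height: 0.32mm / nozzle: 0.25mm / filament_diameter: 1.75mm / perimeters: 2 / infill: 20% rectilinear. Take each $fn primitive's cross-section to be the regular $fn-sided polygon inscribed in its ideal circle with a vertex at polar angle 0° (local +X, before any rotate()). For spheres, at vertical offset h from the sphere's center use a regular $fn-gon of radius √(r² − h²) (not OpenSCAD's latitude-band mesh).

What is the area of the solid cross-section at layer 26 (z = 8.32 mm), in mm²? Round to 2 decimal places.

199.45 mm²

At z = 8.32 mm: the r=8 sphere slices to a regular 32-gon of circumradius 7.994 (√(r²−h²) with h=0.32 from center) (area = (32/2)·7.994²·sin(360°/32) = 199.45 mm²). Overall, the cross-section is a single solid region. Net area = 199.45 mm².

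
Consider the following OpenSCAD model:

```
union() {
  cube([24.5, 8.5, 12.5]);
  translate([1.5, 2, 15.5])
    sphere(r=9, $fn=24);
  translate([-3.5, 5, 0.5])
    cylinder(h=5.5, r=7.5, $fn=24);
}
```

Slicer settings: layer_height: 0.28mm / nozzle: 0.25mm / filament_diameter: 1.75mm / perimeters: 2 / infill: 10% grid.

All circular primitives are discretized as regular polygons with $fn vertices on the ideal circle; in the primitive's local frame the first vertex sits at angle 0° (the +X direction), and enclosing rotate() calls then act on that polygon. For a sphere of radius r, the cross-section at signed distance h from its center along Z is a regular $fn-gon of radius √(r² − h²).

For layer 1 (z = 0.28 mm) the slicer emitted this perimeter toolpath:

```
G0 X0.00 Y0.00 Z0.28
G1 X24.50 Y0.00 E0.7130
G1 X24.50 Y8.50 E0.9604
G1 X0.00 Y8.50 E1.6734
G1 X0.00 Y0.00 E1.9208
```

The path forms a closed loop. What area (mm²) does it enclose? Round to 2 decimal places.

208.25 mm²

Apply the shoelace formula to the sequence of (X, Y) vertices; enclosed area = 208.25 mm².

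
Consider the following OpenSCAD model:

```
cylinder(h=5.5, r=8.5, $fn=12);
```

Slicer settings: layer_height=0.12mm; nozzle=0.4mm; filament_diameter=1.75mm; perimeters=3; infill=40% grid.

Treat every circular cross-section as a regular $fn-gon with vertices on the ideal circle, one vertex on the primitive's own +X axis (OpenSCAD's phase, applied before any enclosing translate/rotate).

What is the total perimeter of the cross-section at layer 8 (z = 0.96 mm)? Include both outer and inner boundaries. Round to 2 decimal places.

At z = 0.96 mm: the r=8.5 cylinder gives a regular 12-gon of circumradius 8.5 (constant along its height) (perimeter = 2·12·8.500·sin(180°/12) = 52.80 mm). Overall, the cross-section is a single solid region. Total boundary length (outer) = 52.80 mm.

52.80 mm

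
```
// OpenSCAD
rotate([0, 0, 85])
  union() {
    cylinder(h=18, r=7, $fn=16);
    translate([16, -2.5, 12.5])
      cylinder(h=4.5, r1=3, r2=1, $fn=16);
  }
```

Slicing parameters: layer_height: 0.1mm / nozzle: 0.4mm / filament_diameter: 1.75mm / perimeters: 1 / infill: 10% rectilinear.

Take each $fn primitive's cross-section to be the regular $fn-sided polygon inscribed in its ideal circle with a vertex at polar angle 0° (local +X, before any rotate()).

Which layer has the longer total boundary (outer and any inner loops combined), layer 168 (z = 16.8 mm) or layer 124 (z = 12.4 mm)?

Layer 168 (z = 16.8): the r=7 cylinder gives a regular 16-gon of circumradius 7 (constant along its height) (perimeter = 2·16·7.000·sin(180°/16) = 43.70 mm); the cone at (16, -2.5) (r1=3→r2=1) has section circumradius 1.089 here — a regular 16-gon (perimeter = 2·16·1.089·sin(180°/16) = 6.80 mm); Taking the union: the 2 present regions are separate (no shared area or edge), so areas and boundary lengths simply add and each stays a separate island — boundary = 50.50 mm; (rotated 85° about Z; rotation is an isometry so areas/perimeters/island counts are preserved). So its perimeter = 50.50 mm. Layer 124 (z = 12.4): the r=7 cylinder contributes a regular 16-gon of circumradius 7 (perimeter = 2·16·7.000·sin(180°/16) = 43.70 mm); the cone at (16, -2.5) is absent (z outside [12.5, 17]); Taking the union: only the r=7 cylinder is present, so the union is just that shape — boundary = 43.70 mm; (rotated 85° about Z; rotation is an isometry so areas/perimeters/island counts are preserved). So its perimeter = 43.70 mm. Layer 168 is larger (50.50 vs 43.70 mm).

layer 168 (z = 16.8 mm)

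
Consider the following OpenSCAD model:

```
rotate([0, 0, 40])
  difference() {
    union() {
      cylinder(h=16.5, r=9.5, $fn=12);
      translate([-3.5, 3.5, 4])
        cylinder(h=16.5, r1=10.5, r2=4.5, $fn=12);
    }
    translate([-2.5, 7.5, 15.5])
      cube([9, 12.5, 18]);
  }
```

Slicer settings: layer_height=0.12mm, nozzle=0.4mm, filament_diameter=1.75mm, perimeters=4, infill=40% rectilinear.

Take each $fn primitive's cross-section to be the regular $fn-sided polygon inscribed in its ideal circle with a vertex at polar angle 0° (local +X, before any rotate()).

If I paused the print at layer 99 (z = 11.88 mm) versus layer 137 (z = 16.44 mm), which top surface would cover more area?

layer 99 (z = 11.88 mm)

Layer 99 (z = 11.88): the cylinder: section is a regular 12-gon, circumradius r=9.5 (area = (12/2)·9.500²·sin(360°/12) = 270.75 mm²); the cone at (-3.5, 3.5) contributes a regular 12-gon of circumradius 7.635 (interpolated between r1=10.5 and r2=4.5 at t=0.478) (area = (12/2)·7.635²·sin(360°/12) = 174.86 mm²); Merging all regions: the regions partially overlap — summed areas 445.61 mm² minus the doubly-counted overlap 135.32 mm² gives 310.29 mm² — area = 310.29 mm²; the cube at (-2.5, 7.5) does not reach this height (z outside [15.5, 33.5]); Subtracting the remaining from the first: none of the subtracted shapes is present at this height, so the result so far is unchanged — area = 310.29 mm²; (whole slice rotated 40° about Z — lengths, areas and connectivity unchanged). So its area = 310.29 mm². Layer 137 (z = 16.44): the cylinder: section is a regular 12-gon, circumradius r=9.5 (area = (12/2)·9.500²·sin(360°/12) = 270.75 mm²); the cone at (-3.5, 3.5) contributes a regular 12-gon of circumradius 5.976 (interpolated between r1=10.5 and r2=4.5 at t=0.754) (area = (12/2)·5.976²·sin(360°/12) = 107.15 mm²); Taking the union: the regions partially overlap — summed areas 377.90 mm² minus the doubly-counted overlap 95.52 mm² gives 282.38 mm² — area = 282.38 mm²; the cube at (-2.5, 7.5) (footprint 9×12.5) is included at this height (area 112.50 mm²); Subtracting the remaining from the first: starting from the result so far (282.38 mm²), the 9×12.5 cube at (-2.5, 7.5) partially overlaps it — only the 11.04 mm² overlap (of its 112.50 mm²) is removed, clipping the outline — area = 271.34 mm²; (rotated 40° about Z; rotation is an isometry so areas/perimeters/island counts are preserved). So its area = 271.34 mm². Layer 99 is larger (310.29 vs 271.34 mm²).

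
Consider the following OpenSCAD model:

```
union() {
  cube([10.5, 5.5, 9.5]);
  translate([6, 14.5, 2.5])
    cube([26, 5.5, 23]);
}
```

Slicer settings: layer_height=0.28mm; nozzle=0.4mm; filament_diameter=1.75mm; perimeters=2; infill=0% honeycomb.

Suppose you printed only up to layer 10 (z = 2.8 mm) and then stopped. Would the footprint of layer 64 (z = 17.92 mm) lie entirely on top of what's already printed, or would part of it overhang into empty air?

Compare the two slices. At z = 2.8: the 10.5×5.5 cube contributes its full rectangle (area 57.75 mm²); the cube at (6, 14.5) (footprint 26×5.5) is included at this height (area 143.00 mm²); Combining (union): the 2 present regions are separate (no shared area or edge), so areas and boundary lengths simply add and each stays a separate island — area = 200.75 mm². At z = 17.92: the cube does not reach this height (z outside [0, 9.5]); the cube at (6, 14.5) is present — its section is the full 26×5.5 rectangle (area 143.00 mm²); Merging all regions: only the 26×5.5 cube at (6, 14.5) is present, so the union is just that shape — area = 143.00 mm². Checking containment: the cross-section at z = 17.92 is a subset of the cross-section at z = 2.8.

entirely on top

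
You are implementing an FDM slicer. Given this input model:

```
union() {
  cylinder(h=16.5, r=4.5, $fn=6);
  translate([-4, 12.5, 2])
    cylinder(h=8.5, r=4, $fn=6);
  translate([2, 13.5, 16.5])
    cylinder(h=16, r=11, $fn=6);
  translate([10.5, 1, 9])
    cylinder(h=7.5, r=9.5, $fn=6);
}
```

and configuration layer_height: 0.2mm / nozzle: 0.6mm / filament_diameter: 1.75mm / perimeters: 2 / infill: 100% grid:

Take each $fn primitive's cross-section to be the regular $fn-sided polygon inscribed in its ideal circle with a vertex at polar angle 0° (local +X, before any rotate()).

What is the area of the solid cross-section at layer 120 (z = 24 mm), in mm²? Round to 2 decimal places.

At z = 24 mm: the cylinder is absent (z outside [0, 16.5]); the cylinder at (-4, 12.5) does not reach this height (z outside [2, 10.5]); the r=11 cylinder at (2, 13.5) gives a regular 6-gon of circumradius 11 (constant along its height) (area = (6/2)·11.000²·sin(360°/6) = 314.37 mm²); the cylinder at (10.5, 1) is absent (z outside [9, 16.5]); Merging all regions: only the r=11 cylinder at (2, 13.5) is present, so the union is just that shape — area = 314.37 mm². Overall, the cross-section is a single solid region. Net area = 314.37 mm².

314.37 mm²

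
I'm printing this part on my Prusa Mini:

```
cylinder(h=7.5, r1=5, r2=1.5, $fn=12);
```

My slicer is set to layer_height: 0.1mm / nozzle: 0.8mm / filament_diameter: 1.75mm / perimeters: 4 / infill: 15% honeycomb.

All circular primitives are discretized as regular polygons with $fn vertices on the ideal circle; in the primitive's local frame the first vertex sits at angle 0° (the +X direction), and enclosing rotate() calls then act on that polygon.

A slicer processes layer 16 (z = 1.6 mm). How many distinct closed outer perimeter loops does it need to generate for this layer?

1

At z = 1.6 mm: the cone: at t=0.213 of its height the radius interpolates to r₁+(r₂−r₁)t = 4.253, giving a regular 12-gon of that circumradius. The result has 1 disconnected region.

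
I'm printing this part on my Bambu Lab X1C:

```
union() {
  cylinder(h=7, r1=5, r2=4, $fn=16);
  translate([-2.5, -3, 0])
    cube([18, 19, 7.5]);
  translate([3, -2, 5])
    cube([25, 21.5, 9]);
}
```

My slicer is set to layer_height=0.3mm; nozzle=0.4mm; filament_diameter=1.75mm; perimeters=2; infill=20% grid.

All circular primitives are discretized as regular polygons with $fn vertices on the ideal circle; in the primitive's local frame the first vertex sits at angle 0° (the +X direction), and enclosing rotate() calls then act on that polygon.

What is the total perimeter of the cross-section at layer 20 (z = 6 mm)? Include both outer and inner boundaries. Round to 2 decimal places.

107.78 mm

At z = 6 mm: the cone: at t=0.857 of its height the radius interpolates to r₁+(r₂−r₁)t = 4.143, giving a regular 16-gon of that circumradius (perimeter = 2·16·4.143·sin(180°/16) = 25.86 mm); the cube at (-2.5, -3) (footprint 18×19) is included at this height (perimeter 74.00 mm); the cube at (3, -2) (footprint 25×21.5) is included at this height (perimeter 93.00 mm); Merging all regions: the regions partially overlap (shared area 266.24 mm²), so the edge portions inside another operand are dropped and the merged outline is re-measured after clipping — boundary = 107.78 mm. Overall, the cross-section is a single solid region. Total boundary length (outer) = 107.78 mm.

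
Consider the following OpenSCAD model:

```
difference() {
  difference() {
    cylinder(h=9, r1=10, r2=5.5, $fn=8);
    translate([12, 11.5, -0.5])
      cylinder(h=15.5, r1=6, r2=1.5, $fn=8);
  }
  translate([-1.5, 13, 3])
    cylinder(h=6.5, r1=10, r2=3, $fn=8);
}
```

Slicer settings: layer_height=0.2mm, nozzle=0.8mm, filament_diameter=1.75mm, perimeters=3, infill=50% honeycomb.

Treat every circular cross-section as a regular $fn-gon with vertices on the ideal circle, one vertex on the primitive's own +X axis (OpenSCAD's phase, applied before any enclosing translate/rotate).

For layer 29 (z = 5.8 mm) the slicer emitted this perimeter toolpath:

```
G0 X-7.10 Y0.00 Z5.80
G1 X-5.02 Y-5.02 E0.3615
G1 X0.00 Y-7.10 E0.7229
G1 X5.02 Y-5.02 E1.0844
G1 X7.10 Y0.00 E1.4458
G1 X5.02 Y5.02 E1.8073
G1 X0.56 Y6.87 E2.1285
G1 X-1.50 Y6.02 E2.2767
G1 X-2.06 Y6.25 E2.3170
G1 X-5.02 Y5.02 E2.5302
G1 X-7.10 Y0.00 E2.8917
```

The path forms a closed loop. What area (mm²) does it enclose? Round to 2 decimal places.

Apply the shoelace formula to the sequence of (X, Y) vertices; enclosed area = 141.63 mm².

141.63 mm²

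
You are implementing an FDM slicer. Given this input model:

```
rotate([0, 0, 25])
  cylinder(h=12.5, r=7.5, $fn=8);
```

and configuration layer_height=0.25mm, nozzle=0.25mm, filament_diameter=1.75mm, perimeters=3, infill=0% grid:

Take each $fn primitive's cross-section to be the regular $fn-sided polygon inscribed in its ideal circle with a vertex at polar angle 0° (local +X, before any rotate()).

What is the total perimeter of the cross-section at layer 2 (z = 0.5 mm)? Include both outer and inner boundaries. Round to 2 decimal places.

At z = 0.5 mm: the cylinder: section is a regular 8-gon, circumradius r=7.5 (perimeter = 2·8·7.500·sin(180°/8) = 45.92 mm); (whole slice rotated 25° about Z — lengths, areas and connectivity unchanged). Overall, the cross-section is a single solid region. Total boundary length (outer) = 45.92 mm.

45.92 mm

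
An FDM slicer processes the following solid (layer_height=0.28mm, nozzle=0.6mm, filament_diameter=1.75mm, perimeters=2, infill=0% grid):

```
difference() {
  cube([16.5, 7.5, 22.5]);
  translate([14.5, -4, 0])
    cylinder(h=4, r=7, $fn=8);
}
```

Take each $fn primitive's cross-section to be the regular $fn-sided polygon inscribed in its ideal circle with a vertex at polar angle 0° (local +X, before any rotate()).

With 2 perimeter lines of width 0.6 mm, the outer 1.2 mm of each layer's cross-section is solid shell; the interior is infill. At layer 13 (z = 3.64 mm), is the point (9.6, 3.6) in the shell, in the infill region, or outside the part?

infill

At z = 3.64 mm: the 16.5×7.5 cube contributes its full rectangle; the r=7 cylinder at (14.5, -4) contributes a regular 8-gon of circumradius 7; Subtracting the remaining from the first: starting from the 16.5×7.5 cube, the r=7 cylinder at (14.5, -4) partially overlaps it — only the 15.13 mm² overlap (of its 138.59 mm²) is removed, clipping the outline — 1 connected region. Overall, the cross-section is a single solid region. The nearest boundary edge runs (14.50, 3.00)→(9.55, 0.95); distance from the point to it = 2.43 mm. The point is inside the cross-section and 2.43 mm from the nearest boundary — more than the 1.2 mm shell width (2 × 0.6), so it's in the infill interior.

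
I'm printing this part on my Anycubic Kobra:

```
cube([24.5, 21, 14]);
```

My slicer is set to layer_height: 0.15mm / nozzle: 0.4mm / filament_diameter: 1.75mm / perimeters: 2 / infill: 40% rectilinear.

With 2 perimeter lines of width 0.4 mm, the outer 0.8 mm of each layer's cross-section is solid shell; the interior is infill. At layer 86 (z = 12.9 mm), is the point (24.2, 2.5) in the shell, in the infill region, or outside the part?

At z = 12.9 mm: the 24.5×21 cube contributes its full rectangle. Overall, the cross-section is a single solid region. The nearest boundary edge runs (24.50, 0.00)→(24.50, 21.00); distance from the point to it = 0.30 mm. The point is inside the cross-section, 0.30 mm from the nearest boundary — within the 0.8 mm shell band (2 × 0.4).

shell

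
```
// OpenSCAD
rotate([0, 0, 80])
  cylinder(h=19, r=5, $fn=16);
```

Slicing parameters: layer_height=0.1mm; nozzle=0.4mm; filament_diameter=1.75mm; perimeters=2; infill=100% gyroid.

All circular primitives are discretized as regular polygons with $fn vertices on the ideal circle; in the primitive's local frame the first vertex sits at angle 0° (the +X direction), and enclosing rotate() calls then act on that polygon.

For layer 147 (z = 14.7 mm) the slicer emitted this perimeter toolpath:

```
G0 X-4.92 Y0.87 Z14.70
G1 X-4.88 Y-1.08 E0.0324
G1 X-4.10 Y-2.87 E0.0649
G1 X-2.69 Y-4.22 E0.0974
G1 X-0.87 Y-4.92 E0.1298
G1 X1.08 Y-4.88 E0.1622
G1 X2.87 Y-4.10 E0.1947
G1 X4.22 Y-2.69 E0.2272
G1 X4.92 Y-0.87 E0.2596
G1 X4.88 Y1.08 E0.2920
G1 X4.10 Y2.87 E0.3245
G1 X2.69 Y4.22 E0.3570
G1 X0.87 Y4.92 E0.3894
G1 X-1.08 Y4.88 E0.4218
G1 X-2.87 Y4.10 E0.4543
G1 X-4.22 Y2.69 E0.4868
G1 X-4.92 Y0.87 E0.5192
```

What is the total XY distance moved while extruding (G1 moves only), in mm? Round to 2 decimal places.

31.22 mm

Sum the Euclidean lengths of each G1 segment: total = 31.22 mm.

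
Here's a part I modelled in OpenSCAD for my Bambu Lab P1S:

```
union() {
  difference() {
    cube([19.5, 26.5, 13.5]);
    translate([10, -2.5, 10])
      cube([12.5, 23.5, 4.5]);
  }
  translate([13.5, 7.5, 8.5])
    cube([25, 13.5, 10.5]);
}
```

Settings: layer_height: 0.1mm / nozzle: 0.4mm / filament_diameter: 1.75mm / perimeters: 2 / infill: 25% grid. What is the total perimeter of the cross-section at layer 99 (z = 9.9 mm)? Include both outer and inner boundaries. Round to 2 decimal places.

130.00 mm

At z = 9.9 mm: the cube is present — its section is the full 19.5×26.5 rectangle (perimeter 92.00 mm); the cube at (10, -2.5) is not intersected at this z (z outside [10, 14.5]); Taking the first minus the rest: none of the subtracted shapes is present at this height, so the 19.5×26.5 cube is unchanged — boundary = 92.00 mm; the 25×13.5 cube at (13.5, 7.5) contributes its full rectangle (perimeter 77.00 mm); Taking the union: the regions partially overlap (shared area 81.00 mm²), so the edge portions inside another operand are dropped and the merged outline is re-measured after clipping — boundary = 130.00 mm. Overall, the cross-section is a single solid region. Total boundary length (outer) = 130.00 mm.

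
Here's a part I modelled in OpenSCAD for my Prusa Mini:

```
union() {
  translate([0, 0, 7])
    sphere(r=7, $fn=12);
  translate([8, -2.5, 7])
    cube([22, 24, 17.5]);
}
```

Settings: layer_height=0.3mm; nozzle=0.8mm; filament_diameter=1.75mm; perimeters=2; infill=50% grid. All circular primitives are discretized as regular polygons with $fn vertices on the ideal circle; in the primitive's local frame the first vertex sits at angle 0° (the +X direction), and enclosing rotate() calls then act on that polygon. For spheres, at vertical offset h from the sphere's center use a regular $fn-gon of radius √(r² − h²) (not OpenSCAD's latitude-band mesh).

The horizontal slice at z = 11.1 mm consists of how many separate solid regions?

2

At z = 11.1 mm: the r=7 sphere contributes a regular 12-gon of circumradius √(7²−4.1²) = 5.674; the cube at (8, -2.5) is present — its section is the full 22×24 rectangle; Merging all regions: the 2 present regions are separate (no shared area or edge), so areas and boundary lengths simply add and each stays a separate island — 2 connected regions. The result has 2 disconnected regions.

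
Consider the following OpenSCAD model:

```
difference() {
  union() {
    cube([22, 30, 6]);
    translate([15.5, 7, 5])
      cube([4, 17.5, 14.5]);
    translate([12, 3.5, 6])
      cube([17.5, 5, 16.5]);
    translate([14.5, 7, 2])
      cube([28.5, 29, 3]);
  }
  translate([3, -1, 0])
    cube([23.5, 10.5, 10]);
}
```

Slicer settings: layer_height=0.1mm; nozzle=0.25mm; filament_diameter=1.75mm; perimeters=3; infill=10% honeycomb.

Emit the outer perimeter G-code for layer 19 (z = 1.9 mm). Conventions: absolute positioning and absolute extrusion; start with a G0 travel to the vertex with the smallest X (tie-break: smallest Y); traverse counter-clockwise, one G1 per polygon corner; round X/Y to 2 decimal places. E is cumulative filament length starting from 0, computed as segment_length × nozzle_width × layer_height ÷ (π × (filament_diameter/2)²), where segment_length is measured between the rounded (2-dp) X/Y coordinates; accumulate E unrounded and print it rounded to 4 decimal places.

G0 X0.00 Y0.00 Z1.90
G1 X3.00 Y0.00 E0.0312
G1 X3.00 Y9.50 E0.1299
G1 X22.00 Y9.50 E0.3274
G1 X22.00 Y30.00 E0.5405
G1 X0.00 Y30.00 E0.7691
G1 X0.00 Y0.00 E1.0810

At z = 1.9 mm: the cube is present — its section is the full 22×30 rectangle; the cube at (15.5, 7) is not intersected at this z (z outside [5, 19.5]); the cube at (12, 3.5) is not intersected at this z (z outside [6, 22.5]); the cube at (14.5, 7) does not reach this height (z outside [2, 5]); Merging all regions: only the 22×30 cube is present, so the union is just that shape — 1 connected region; the cube at (3, -1) (footprint 23.5×10.5) is included at this height; Taking the first minus the rest: starting from the result so far, the 23.5×10.5 cube at (3, -1) partially overlaps it — only the 180.50 mm² overlap (of its 246.75 mm²) is removed, clipping the outline — 1 connected region. The outline is a single polygon with 6 vertices. Extrusion per mm of travel: 0.25 × 0.1 / (π × 0.875²) = 0.010394. Accumulating E over each segment gives final E = 1.0810.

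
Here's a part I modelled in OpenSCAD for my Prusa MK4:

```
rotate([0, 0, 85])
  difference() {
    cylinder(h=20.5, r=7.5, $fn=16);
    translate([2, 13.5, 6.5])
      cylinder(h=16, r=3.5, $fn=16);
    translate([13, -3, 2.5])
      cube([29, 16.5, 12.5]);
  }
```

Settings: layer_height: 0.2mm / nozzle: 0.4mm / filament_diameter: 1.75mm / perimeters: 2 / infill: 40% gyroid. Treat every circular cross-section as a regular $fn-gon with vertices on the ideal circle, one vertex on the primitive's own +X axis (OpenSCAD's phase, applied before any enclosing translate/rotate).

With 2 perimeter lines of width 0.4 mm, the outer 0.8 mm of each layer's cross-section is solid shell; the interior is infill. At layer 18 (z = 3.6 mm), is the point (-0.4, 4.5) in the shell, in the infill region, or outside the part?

infill

At z = 3.6 mm: the cylinder: section is a regular 16-gon, circumradius r=7.5; the cylinder at (2, 13.5) does not reach this height (z outside [6.5, 22.5]); the cube at (13, -3) is present — its section is the full 29×16.5 rectangle; Subtracting the remaining from the first: starting from the r=7.5 cylinder, the 29×16.5 cube at (13, -3) misses the remaining region (no effect) — 1 connected region; (whole slice rotated 85° about Z — lengths, areas and connectivity unchanged). Overall, the cross-section is a single solid region. Undo the 85° rotation: the query point maps to (4.448, 0.791) in the un-rotated model frame. The nearest boundary edge runs (6.93, 2.87)→(7.50, 0.00); distance from the point to it = 2.84 mm. The point is inside the cross-section and 2.84 mm from the nearest boundary — more than the 0.8 mm shell width (2 × 0.4), so it's in the infill interior.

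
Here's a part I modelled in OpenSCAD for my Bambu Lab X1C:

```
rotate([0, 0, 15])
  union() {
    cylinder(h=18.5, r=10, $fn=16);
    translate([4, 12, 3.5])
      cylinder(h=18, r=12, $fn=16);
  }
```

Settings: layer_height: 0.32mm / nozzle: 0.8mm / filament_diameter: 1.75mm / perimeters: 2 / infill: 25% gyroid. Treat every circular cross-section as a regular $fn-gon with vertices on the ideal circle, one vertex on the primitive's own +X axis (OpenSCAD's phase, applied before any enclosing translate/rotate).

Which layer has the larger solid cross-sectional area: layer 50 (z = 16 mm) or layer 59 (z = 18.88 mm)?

layer 50 (z = 16 mm)

Layer 50 (z = 16): the cylinder: section is a regular 16-gon, circumradius r=10 (area = (16/2)·10.000²·sin(360°/16) = 306.15 mm²); the cylinder at (4, 12): section is a regular 16-gon, circumradius r=12 (area = (16/2)·12.000²·sin(360°/16) = 440.85 mm²); Taking the union: the regions partially overlap — summed areas 747.00 mm² minus the doubly-counted overlap 111.28 mm² gives 635.72 mm² — area = 635.72 mm²; (whole slice rotated 15° about Z — lengths, areas and connectivity unchanged). So its area = 635.72 mm². Layer 59 (z = 18.88): the cylinder does not reach this height (z outside [0, 18.5]); the r=12 cylinder at (4, 12) contributes a regular 16-gon of circumradius 12 (area = (16/2)·12.000²·sin(360°/16) = 440.85 mm²); Merging all regions: only the r=12 cylinder at (4, 12) is present, so the union is just that shape — area = 440.85 mm²; (whole slice rotated 15° about Z — lengths, areas and connectivity unchanged). So its area = 440.85 mm². Layer 50 is larger (635.72 vs 440.85 mm²).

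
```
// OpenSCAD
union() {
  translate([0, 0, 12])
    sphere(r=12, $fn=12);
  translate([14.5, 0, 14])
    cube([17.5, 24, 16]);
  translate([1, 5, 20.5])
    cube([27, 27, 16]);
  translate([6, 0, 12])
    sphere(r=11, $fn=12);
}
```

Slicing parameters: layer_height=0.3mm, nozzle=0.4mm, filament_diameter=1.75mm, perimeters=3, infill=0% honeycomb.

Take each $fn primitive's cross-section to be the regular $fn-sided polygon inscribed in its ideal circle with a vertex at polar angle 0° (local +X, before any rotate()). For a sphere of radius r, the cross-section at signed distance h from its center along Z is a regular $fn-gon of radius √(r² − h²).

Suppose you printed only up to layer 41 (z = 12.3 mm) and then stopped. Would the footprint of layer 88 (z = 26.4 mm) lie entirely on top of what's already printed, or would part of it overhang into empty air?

part overhangs

Compare the two slices. At z = 12.3: the r=12 sphere slices to a regular 12-gon of circumradius 11.996 (√(r²−h²) with h=0.3 from center) (area = (12/2)·11.996²·sin(360°/12) = 431.73 mm²); the cube at (14.5, 0) does not reach this height (z outside [14, 30]); the cube at (1, 5) is absent (z outside [20.5, 36.5]); the sphere at (6, 0): section is a regular 12-gon, circumradius = √(r²−h²) = √(11²−0.3²) = 10.996 (area = (12/2)·10.996²·sin(360°/12) = 362.73 mm²); Taking the union: the regions partially overlap — summed areas 794.46 mm² minus the doubly-counted overlap 262.23 mm² gives 532.23 mm² — area = 532.23 mm². At z = 26.4: the sphere does not reach this height (|z−center|=14.400 > r=12); the cube at (14.5, 0) (footprint 17.5×24) is included at this height (area 420.00 mm²); the 27×27 cube at (1, 5) contributes its full rectangle (area 729.00 mm²); the sphere at (6, 0) is absent (|z−center|=14.400 > r=11); Taking the union: the regions partially overlap — summed areas 1149.00 mm² minus the doubly-counted overlap 256.50 mm² gives 892.50 mm² — area = 892.50 mm². Checking containment: at z = 26.4 the cross-section extends beyond the z = 12.3 cross-section by about 813.68 mm².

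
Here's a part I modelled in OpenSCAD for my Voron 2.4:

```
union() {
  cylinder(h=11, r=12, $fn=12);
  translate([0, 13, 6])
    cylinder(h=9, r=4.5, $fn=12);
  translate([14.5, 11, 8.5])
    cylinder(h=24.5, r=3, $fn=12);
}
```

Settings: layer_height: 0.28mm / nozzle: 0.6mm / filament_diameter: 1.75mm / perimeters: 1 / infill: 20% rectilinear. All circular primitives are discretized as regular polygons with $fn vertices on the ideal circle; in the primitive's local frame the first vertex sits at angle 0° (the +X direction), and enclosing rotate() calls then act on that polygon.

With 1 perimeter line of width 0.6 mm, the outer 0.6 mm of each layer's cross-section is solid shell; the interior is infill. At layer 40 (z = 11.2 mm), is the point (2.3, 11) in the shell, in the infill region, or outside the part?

infill

At z = 11.2 mm: the cylinder is not intersected at this z (z outside [0, 11]); the r=4.5 cylinder at (0, 13) gives a regular 12-gon of circumradius 4.5 (constant along its height); the r=3 cylinder at (14.5, 11) contributes a regular 12-gon of circumradius 3; Taking the union: the 2 present regions are separate (no shared area or edge), so areas and boundary lengths simply add and each stays a separate island — 2 connected regions. Overall, the cross-section has 2 separate islands. The nearest boundary edge runs (3.90, 10.75)→(2.25, 9.10); distance from the point to it = 1.31 mm. (Shell/infill is judged within the island containing the point — the largest one.) The point is inside the cross-section and 1.31 mm from the nearest boundary — more than the 0.6 mm shell width (1 × 0.6), so it's in the infill interior.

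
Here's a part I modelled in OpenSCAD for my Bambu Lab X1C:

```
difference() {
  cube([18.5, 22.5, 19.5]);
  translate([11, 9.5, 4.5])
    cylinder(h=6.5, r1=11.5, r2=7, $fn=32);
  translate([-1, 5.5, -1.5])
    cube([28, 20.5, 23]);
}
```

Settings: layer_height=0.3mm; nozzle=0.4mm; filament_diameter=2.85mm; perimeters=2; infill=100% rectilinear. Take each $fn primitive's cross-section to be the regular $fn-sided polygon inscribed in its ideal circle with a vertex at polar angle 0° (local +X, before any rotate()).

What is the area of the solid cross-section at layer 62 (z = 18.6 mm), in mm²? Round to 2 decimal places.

101.75 mm²

At z = 18.6 mm: the cube is present — its section is the full 18.5×22.5 rectangle (area 416.25 mm²); the cone at (11, 9.5) does not reach this height (z outside [4.5, 11]); the cube at (-1, 5.5) is present — its section is the full 28×20.5 rectangle (area 574.00 mm²); Taking the first minus the rest: starting from the 18.5×22.5 cube (416.25 mm²), the 28×20.5 cube at (-1, 5.5) partially overlaps it — only the 314.50 mm² overlap (of its 574.00 mm²) is removed, clipping the outline — area = 101.75 mm². Overall, the cross-section is a single solid region. Net area = 101.75 mm².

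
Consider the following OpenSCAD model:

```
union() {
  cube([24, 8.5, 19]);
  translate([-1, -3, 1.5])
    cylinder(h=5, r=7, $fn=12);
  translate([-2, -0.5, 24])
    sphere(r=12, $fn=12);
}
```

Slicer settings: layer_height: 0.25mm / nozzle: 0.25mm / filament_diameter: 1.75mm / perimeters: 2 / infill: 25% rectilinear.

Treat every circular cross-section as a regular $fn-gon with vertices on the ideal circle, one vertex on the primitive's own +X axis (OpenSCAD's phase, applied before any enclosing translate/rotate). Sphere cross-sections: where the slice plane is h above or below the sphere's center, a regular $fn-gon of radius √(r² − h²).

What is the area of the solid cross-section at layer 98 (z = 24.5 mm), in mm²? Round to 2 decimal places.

At z = 24.5 mm: the cube is absent (z outside [0, 19]); the cylinder at (-1, -3) is not intersected at this z (z outside [1.5, 6.5]); the sphere at (-2, -0.5): section is a regular 12-gon, circumradius = √(r²−h²) = √(12²−0.5²) = 11.990 (area = (12/2)·11.990²·sin(360°/12) = 431.25 mm²); Combining (union): only the r=12 sphere at (-2, -0.5) is present, so the union is just that shape — area = 431.25 mm². Overall, the cross-section is a single solid region. Net area = 431.25 mm².

431.25 mm²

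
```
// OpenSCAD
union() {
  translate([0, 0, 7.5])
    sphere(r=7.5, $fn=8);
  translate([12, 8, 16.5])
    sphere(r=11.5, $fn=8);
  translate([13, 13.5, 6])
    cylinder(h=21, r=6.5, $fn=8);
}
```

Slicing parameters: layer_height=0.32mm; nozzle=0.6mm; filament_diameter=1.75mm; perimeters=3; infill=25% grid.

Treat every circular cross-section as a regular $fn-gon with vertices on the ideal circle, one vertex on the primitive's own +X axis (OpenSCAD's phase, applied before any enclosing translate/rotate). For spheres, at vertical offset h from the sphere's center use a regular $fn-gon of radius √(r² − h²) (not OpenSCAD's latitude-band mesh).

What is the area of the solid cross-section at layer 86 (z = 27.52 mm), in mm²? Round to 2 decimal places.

30.57 mm²

At z = 27.52 mm: the sphere is not intersected at this z (|z−center|=20.020 > r=7.5); the sphere at (12, 8): section is a regular 8-gon, circumradius = √(r²−h²) = √(11.5²−11.02²) = 3.288 (area = (8/2)·3.288²·sin(360°/8) = 30.57 mm²); the cylinder at (13, 13.5) does not reach this height (z outside [6, 27]); Merging all regions: only the r=11.5 sphere at (12, 8) is present, so the union is just that shape — area = 30.57 mm². Overall, the cross-section is a single solid region. Net area = 30.57 mm².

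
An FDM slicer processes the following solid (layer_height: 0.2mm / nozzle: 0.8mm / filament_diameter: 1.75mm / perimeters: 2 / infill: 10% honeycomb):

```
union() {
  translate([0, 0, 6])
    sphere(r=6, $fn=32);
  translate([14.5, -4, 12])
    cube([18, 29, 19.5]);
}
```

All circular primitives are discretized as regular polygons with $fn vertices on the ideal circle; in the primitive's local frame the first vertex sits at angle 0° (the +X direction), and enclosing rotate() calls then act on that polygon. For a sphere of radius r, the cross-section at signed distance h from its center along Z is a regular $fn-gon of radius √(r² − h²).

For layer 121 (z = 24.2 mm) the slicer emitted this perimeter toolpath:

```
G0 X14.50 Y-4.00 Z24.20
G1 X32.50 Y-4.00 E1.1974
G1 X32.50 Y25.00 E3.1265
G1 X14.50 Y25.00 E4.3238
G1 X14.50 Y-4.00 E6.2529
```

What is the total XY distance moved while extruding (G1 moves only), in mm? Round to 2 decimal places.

Sum the Euclidean lengths of each G1 segment: total = 94.00 mm.

94.00 mm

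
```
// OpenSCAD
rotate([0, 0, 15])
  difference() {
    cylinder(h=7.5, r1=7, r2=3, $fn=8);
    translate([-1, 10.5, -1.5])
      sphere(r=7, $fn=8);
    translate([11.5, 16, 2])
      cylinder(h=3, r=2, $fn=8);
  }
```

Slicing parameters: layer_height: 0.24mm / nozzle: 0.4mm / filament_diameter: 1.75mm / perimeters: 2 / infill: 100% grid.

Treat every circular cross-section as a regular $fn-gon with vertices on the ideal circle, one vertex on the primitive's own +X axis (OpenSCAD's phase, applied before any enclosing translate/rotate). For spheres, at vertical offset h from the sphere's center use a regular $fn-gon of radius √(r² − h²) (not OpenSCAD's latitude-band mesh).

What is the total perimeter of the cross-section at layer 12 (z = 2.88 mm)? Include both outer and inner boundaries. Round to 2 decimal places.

At z = 2.88 mm: the cone: at t=0.384 of its height the radius interpolates to r₁+(r₂−r₁)t = 5.464, giving a regular 8-gon of that circumradius (perimeter = 2·8·5.464·sin(180°/8) = 33.46 mm); the r=7 sphere at (-1, 10.5) slices to a regular 8-gon of circumradius 5.460 (√(r²−h²) with h=4.38 from center) (perimeter = 2·8·5.460·sin(180°/8) = 33.43 mm); the cylinder at (11.5, 16): section is a regular 8-gon, circumradius r=2 (perimeter = 2·8·2.000·sin(180°/8) = 12.25 mm); Subtracting the remaining from the first: starting from the cone, the r=7 sphere at (-1, 10.5) partially overlaps it — only the 0.01 mm² overlap (of its 84.33 mm²) is removed, clipping the outline; the r=2 cylinder at (11.5, 16) misses the remaining region (no effect) — boundary = 33.46 mm; (rotated 15° about Z; rotation is an isometry so areas/perimeters/island counts are preserved). Overall, the cross-section is a single solid region. Total boundary length (outer) = 33.46 mm.

33.46 mm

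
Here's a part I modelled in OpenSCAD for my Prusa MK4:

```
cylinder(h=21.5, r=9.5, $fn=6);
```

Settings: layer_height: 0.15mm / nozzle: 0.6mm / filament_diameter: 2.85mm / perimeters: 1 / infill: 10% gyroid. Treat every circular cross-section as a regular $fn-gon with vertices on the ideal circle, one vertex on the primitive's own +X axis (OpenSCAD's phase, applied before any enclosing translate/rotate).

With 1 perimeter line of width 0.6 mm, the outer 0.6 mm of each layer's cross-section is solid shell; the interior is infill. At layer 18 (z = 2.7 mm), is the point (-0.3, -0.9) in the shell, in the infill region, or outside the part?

infill

At z = 2.7 mm: the cylinder: section is a regular 6-gon, circumradius r=9.5. Overall, the cross-section is a single solid region. The nearest boundary edge runs (-4.75, -8.23)→(4.75, -8.23); distance from the point to it = 7.33 mm. The point is inside the cross-section and 7.33 mm from the nearest boundary — more than the 0.6 mm shell width (1 × 0.6), so it's in the infill interior.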